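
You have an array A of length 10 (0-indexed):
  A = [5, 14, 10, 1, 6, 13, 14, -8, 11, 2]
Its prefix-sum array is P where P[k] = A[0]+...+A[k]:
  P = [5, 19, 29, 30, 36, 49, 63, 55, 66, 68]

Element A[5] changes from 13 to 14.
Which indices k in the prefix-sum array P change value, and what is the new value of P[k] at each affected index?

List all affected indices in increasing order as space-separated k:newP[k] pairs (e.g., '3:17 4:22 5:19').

Answer: 5:50 6:64 7:56 8:67 9:69

Derivation:
P[k] = A[0] + ... + A[k]
P[k] includes A[5] iff k >= 5
Affected indices: 5, 6, ..., 9; delta = 1
  P[5]: 49 + 1 = 50
  P[6]: 63 + 1 = 64
  P[7]: 55 + 1 = 56
  P[8]: 66 + 1 = 67
  P[9]: 68 + 1 = 69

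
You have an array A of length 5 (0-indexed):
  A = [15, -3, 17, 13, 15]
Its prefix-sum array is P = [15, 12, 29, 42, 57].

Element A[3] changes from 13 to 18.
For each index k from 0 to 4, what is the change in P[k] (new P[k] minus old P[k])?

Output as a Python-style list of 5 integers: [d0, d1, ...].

Answer: [0, 0, 0, 5, 5]

Derivation:
Element change: A[3] 13 -> 18, delta = 5
For k < 3: P[k] unchanged, delta_P[k] = 0
For k >= 3: P[k] shifts by exactly 5
Delta array: [0, 0, 0, 5, 5]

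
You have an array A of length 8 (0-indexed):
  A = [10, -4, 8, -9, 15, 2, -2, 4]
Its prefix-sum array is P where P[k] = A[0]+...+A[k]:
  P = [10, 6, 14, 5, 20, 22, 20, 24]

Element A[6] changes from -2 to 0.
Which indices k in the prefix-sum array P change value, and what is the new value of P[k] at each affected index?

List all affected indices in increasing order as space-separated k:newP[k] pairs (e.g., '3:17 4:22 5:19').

P[k] = A[0] + ... + A[k]
P[k] includes A[6] iff k >= 6
Affected indices: 6, 7, ..., 7; delta = 2
  P[6]: 20 + 2 = 22
  P[7]: 24 + 2 = 26

Answer: 6:22 7:26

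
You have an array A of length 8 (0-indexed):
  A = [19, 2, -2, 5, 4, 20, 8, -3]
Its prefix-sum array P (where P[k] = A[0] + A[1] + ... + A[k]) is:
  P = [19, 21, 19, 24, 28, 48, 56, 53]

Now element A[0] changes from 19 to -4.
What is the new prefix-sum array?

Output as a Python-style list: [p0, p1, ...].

Answer: [-4, -2, -4, 1, 5, 25, 33, 30]

Derivation:
Change: A[0] 19 -> -4, delta = -23
P[k] for k < 0: unchanged (A[0] not included)
P[k] for k >= 0: shift by delta = -23
  P[0] = 19 + -23 = -4
  P[1] = 21 + -23 = -2
  P[2] = 19 + -23 = -4
  P[3] = 24 + -23 = 1
  P[4] = 28 + -23 = 5
  P[5] = 48 + -23 = 25
  P[6] = 56 + -23 = 33
  P[7] = 53 + -23 = 30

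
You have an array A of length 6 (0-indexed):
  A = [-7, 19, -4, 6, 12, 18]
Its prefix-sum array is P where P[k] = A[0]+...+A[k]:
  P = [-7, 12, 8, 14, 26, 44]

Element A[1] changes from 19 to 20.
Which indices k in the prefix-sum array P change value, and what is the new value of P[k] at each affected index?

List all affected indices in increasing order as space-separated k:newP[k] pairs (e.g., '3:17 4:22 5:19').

P[k] = A[0] + ... + A[k]
P[k] includes A[1] iff k >= 1
Affected indices: 1, 2, ..., 5; delta = 1
  P[1]: 12 + 1 = 13
  P[2]: 8 + 1 = 9
  P[3]: 14 + 1 = 15
  P[4]: 26 + 1 = 27
  P[5]: 44 + 1 = 45

Answer: 1:13 2:9 3:15 4:27 5:45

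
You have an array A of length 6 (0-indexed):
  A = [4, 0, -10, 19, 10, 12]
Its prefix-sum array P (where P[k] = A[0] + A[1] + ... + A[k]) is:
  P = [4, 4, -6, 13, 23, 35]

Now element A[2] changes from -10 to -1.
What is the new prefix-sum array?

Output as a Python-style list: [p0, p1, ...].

Answer: [4, 4, 3, 22, 32, 44]

Derivation:
Change: A[2] -10 -> -1, delta = 9
P[k] for k < 2: unchanged (A[2] not included)
P[k] for k >= 2: shift by delta = 9
  P[0] = 4 + 0 = 4
  P[1] = 4 + 0 = 4
  P[2] = -6 + 9 = 3
  P[3] = 13 + 9 = 22
  P[4] = 23 + 9 = 32
  P[5] = 35 + 9 = 44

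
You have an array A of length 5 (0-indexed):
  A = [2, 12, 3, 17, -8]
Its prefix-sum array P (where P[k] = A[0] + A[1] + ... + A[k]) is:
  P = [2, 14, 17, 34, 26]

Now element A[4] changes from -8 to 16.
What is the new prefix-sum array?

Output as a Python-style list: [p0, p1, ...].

Change: A[4] -8 -> 16, delta = 24
P[k] for k < 4: unchanged (A[4] not included)
P[k] for k >= 4: shift by delta = 24
  P[0] = 2 + 0 = 2
  P[1] = 14 + 0 = 14
  P[2] = 17 + 0 = 17
  P[3] = 34 + 0 = 34
  P[4] = 26 + 24 = 50

Answer: [2, 14, 17, 34, 50]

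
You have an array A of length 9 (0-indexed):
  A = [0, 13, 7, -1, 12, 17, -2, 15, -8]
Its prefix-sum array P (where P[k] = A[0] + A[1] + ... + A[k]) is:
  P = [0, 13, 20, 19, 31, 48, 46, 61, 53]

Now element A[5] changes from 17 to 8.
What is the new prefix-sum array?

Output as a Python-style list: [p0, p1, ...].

Answer: [0, 13, 20, 19, 31, 39, 37, 52, 44]

Derivation:
Change: A[5] 17 -> 8, delta = -9
P[k] for k < 5: unchanged (A[5] not included)
P[k] for k >= 5: shift by delta = -9
  P[0] = 0 + 0 = 0
  P[1] = 13 + 0 = 13
  P[2] = 20 + 0 = 20
  P[3] = 19 + 0 = 19
  P[4] = 31 + 0 = 31
  P[5] = 48 + -9 = 39
  P[6] = 46 + -9 = 37
  P[7] = 61 + -9 = 52
  P[8] = 53 + -9 = 44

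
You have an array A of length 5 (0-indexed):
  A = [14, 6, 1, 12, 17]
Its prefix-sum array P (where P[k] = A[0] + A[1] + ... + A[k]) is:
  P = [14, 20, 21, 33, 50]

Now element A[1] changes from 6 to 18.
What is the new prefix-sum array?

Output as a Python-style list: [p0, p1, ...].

Change: A[1] 6 -> 18, delta = 12
P[k] for k < 1: unchanged (A[1] not included)
P[k] for k >= 1: shift by delta = 12
  P[0] = 14 + 0 = 14
  P[1] = 20 + 12 = 32
  P[2] = 21 + 12 = 33
  P[3] = 33 + 12 = 45
  P[4] = 50 + 12 = 62

Answer: [14, 32, 33, 45, 62]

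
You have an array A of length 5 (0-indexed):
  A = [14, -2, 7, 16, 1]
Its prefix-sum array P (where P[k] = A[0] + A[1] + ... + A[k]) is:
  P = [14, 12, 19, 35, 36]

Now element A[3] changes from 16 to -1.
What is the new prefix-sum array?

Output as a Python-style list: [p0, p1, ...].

Answer: [14, 12, 19, 18, 19]

Derivation:
Change: A[3] 16 -> -1, delta = -17
P[k] for k < 3: unchanged (A[3] not included)
P[k] for k >= 3: shift by delta = -17
  P[0] = 14 + 0 = 14
  P[1] = 12 + 0 = 12
  P[2] = 19 + 0 = 19
  P[3] = 35 + -17 = 18
  P[4] = 36 + -17 = 19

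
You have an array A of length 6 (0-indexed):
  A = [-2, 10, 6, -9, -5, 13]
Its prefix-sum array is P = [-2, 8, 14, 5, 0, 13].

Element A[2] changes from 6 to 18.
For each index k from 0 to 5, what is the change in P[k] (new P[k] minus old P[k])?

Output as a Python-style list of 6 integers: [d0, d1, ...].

Element change: A[2] 6 -> 18, delta = 12
For k < 2: P[k] unchanged, delta_P[k] = 0
For k >= 2: P[k] shifts by exactly 12
Delta array: [0, 0, 12, 12, 12, 12]

Answer: [0, 0, 12, 12, 12, 12]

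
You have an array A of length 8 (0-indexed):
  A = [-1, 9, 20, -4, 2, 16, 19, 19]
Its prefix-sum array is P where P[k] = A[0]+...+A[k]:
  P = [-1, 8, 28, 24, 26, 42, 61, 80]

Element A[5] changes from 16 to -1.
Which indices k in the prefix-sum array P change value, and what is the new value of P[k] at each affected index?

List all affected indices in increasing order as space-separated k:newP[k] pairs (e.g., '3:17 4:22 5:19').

P[k] = A[0] + ... + A[k]
P[k] includes A[5] iff k >= 5
Affected indices: 5, 6, ..., 7; delta = -17
  P[5]: 42 + -17 = 25
  P[6]: 61 + -17 = 44
  P[7]: 80 + -17 = 63

Answer: 5:25 6:44 7:63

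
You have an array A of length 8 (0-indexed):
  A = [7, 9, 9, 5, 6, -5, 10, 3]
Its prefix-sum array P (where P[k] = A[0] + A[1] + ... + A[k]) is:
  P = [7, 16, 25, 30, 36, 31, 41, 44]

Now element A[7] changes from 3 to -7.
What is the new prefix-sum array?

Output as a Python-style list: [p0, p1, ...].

Change: A[7] 3 -> -7, delta = -10
P[k] for k < 7: unchanged (A[7] not included)
P[k] for k >= 7: shift by delta = -10
  P[0] = 7 + 0 = 7
  P[1] = 16 + 0 = 16
  P[2] = 25 + 0 = 25
  P[3] = 30 + 0 = 30
  P[4] = 36 + 0 = 36
  P[5] = 31 + 0 = 31
  P[6] = 41 + 0 = 41
  P[7] = 44 + -10 = 34

Answer: [7, 16, 25, 30, 36, 31, 41, 34]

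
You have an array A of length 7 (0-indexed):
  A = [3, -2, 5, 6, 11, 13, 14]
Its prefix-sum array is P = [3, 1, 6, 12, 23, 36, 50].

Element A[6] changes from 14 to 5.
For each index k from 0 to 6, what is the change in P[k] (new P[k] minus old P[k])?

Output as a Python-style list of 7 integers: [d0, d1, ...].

Answer: [0, 0, 0, 0, 0, 0, -9]

Derivation:
Element change: A[6] 14 -> 5, delta = -9
For k < 6: P[k] unchanged, delta_P[k] = 0
For k >= 6: P[k] shifts by exactly -9
Delta array: [0, 0, 0, 0, 0, 0, -9]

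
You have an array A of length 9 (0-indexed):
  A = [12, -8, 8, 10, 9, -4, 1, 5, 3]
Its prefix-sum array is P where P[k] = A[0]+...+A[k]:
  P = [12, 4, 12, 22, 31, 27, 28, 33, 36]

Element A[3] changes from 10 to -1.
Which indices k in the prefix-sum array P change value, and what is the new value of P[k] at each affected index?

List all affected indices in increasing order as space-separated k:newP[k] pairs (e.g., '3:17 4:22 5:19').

Answer: 3:11 4:20 5:16 6:17 7:22 8:25

Derivation:
P[k] = A[0] + ... + A[k]
P[k] includes A[3] iff k >= 3
Affected indices: 3, 4, ..., 8; delta = -11
  P[3]: 22 + -11 = 11
  P[4]: 31 + -11 = 20
  P[5]: 27 + -11 = 16
  P[6]: 28 + -11 = 17
  P[7]: 33 + -11 = 22
  P[8]: 36 + -11 = 25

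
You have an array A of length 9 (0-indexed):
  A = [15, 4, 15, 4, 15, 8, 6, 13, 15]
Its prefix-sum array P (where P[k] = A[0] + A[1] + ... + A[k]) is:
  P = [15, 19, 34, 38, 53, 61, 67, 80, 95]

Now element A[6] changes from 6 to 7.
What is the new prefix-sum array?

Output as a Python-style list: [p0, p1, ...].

Change: A[6] 6 -> 7, delta = 1
P[k] for k < 6: unchanged (A[6] not included)
P[k] for k >= 6: shift by delta = 1
  P[0] = 15 + 0 = 15
  P[1] = 19 + 0 = 19
  P[2] = 34 + 0 = 34
  P[3] = 38 + 0 = 38
  P[4] = 53 + 0 = 53
  P[5] = 61 + 0 = 61
  P[6] = 67 + 1 = 68
  P[7] = 80 + 1 = 81
  P[8] = 95 + 1 = 96

Answer: [15, 19, 34, 38, 53, 61, 68, 81, 96]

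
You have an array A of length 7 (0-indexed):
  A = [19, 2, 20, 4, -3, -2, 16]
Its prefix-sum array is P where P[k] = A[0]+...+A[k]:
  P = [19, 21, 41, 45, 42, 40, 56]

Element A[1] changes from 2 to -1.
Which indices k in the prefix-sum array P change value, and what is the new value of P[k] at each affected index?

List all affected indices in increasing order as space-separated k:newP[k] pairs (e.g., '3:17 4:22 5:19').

P[k] = A[0] + ... + A[k]
P[k] includes A[1] iff k >= 1
Affected indices: 1, 2, ..., 6; delta = -3
  P[1]: 21 + -3 = 18
  P[2]: 41 + -3 = 38
  P[3]: 45 + -3 = 42
  P[4]: 42 + -3 = 39
  P[5]: 40 + -3 = 37
  P[6]: 56 + -3 = 53

Answer: 1:18 2:38 3:42 4:39 5:37 6:53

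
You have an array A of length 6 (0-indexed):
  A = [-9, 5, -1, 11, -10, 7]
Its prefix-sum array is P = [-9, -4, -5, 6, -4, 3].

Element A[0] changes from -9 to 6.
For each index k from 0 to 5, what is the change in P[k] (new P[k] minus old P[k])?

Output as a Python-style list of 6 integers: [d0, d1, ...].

Answer: [15, 15, 15, 15, 15, 15]

Derivation:
Element change: A[0] -9 -> 6, delta = 15
For k < 0: P[k] unchanged, delta_P[k] = 0
For k >= 0: P[k] shifts by exactly 15
Delta array: [15, 15, 15, 15, 15, 15]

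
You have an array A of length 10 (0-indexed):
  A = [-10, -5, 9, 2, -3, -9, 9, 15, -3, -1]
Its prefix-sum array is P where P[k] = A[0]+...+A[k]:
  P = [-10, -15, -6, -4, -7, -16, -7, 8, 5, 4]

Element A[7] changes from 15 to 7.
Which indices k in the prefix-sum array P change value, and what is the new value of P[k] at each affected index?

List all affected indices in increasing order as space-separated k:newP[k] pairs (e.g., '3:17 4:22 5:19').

P[k] = A[0] + ... + A[k]
P[k] includes A[7] iff k >= 7
Affected indices: 7, 8, ..., 9; delta = -8
  P[7]: 8 + -8 = 0
  P[8]: 5 + -8 = -3
  P[9]: 4 + -8 = -4

Answer: 7:0 8:-3 9:-4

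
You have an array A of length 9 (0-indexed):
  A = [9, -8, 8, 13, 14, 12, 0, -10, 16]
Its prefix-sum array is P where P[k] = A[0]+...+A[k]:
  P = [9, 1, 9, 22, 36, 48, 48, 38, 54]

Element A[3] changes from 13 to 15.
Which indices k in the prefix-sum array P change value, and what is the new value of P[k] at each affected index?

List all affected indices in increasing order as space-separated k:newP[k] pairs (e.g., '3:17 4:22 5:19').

P[k] = A[0] + ... + A[k]
P[k] includes A[3] iff k >= 3
Affected indices: 3, 4, ..., 8; delta = 2
  P[3]: 22 + 2 = 24
  P[4]: 36 + 2 = 38
  P[5]: 48 + 2 = 50
  P[6]: 48 + 2 = 50
  P[7]: 38 + 2 = 40
  P[8]: 54 + 2 = 56

Answer: 3:24 4:38 5:50 6:50 7:40 8:56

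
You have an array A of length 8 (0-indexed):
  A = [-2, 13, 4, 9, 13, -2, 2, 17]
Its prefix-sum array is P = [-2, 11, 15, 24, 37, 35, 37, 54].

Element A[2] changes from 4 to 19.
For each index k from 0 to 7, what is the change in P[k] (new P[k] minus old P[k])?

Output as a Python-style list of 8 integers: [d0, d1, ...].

Answer: [0, 0, 15, 15, 15, 15, 15, 15]

Derivation:
Element change: A[2] 4 -> 19, delta = 15
For k < 2: P[k] unchanged, delta_P[k] = 0
For k >= 2: P[k] shifts by exactly 15
Delta array: [0, 0, 15, 15, 15, 15, 15, 15]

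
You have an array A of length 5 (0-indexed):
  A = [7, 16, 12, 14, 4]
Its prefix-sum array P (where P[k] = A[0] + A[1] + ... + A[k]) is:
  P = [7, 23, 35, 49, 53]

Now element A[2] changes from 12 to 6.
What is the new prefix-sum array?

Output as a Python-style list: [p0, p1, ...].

Change: A[2] 12 -> 6, delta = -6
P[k] for k < 2: unchanged (A[2] not included)
P[k] for k >= 2: shift by delta = -6
  P[0] = 7 + 0 = 7
  P[1] = 23 + 0 = 23
  P[2] = 35 + -6 = 29
  P[3] = 49 + -6 = 43
  P[4] = 53 + -6 = 47

Answer: [7, 23, 29, 43, 47]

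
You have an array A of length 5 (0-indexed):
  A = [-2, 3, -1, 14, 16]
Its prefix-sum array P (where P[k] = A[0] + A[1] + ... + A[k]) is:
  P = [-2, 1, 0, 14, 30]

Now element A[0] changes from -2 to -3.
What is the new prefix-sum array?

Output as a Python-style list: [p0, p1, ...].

Answer: [-3, 0, -1, 13, 29]

Derivation:
Change: A[0] -2 -> -3, delta = -1
P[k] for k < 0: unchanged (A[0] not included)
P[k] for k >= 0: shift by delta = -1
  P[0] = -2 + -1 = -3
  P[1] = 1 + -1 = 0
  P[2] = 0 + -1 = -1
  P[3] = 14 + -1 = 13
  P[4] = 30 + -1 = 29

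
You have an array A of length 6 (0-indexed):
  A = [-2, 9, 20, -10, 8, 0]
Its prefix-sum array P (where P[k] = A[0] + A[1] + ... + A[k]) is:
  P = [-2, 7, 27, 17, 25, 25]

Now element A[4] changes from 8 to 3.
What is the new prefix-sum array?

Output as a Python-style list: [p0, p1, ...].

Change: A[4] 8 -> 3, delta = -5
P[k] for k < 4: unchanged (A[4] not included)
P[k] for k >= 4: shift by delta = -5
  P[0] = -2 + 0 = -2
  P[1] = 7 + 0 = 7
  P[2] = 27 + 0 = 27
  P[3] = 17 + 0 = 17
  P[4] = 25 + -5 = 20
  P[5] = 25 + -5 = 20

Answer: [-2, 7, 27, 17, 20, 20]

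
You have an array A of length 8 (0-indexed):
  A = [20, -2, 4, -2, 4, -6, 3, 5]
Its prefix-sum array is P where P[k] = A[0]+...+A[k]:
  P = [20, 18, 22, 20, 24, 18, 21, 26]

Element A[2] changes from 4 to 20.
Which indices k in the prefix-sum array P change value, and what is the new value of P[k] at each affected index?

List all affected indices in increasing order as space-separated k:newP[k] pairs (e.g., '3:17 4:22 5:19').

Answer: 2:38 3:36 4:40 5:34 6:37 7:42

Derivation:
P[k] = A[0] + ... + A[k]
P[k] includes A[2] iff k >= 2
Affected indices: 2, 3, ..., 7; delta = 16
  P[2]: 22 + 16 = 38
  P[3]: 20 + 16 = 36
  P[4]: 24 + 16 = 40
  P[5]: 18 + 16 = 34
  P[6]: 21 + 16 = 37
  P[7]: 26 + 16 = 42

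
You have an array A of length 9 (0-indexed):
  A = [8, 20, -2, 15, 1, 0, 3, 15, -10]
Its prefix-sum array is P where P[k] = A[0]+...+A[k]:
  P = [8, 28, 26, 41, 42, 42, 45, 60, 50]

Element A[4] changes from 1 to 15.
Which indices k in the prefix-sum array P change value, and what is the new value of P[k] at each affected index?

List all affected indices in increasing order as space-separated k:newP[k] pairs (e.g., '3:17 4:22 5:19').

Answer: 4:56 5:56 6:59 7:74 8:64

Derivation:
P[k] = A[0] + ... + A[k]
P[k] includes A[4] iff k >= 4
Affected indices: 4, 5, ..., 8; delta = 14
  P[4]: 42 + 14 = 56
  P[5]: 42 + 14 = 56
  P[6]: 45 + 14 = 59
  P[7]: 60 + 14 = 74
  P[8]: 50 + 14 = 64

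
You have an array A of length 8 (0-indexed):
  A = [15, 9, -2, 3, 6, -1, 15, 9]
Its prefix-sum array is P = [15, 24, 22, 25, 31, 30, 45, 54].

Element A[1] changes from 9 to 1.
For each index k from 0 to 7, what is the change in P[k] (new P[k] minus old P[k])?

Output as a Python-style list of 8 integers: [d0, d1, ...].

Answer: [0, -8, -8, -8, -8, -8, -8, -8]

Derivation:
Element change: A[1] 9 -> 1, delta = -8
For k < 1: P[k] unchanged, delta_P[k] = 0
For k >= 1: P[k] shifts by exactly -8
Delta array: [0, -8, -8, -8, -8, -8, -8, -8]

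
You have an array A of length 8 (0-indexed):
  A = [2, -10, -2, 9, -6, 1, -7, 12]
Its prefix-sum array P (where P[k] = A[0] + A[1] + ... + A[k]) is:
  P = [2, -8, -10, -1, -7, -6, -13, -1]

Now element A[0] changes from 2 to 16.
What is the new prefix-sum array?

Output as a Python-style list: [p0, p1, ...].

Change: A[0] 2 -> 16, delta = 14
P[k] for k < 0: unchanged (A[0] not included)
P[k] for k >= 0: shift by delta = 14
  P[0] = 2 + 14 = 16
  P[1] = -8 + 14 = 6
  P[2] = -10 + 14 = 4
  P[3] = -1 + 14 = 13
  P[4] = -7 + 14 = 7
  P[5] = -6 + 14 = 8
  P[6] = -13 + 14 = 1
  P[7] = -1 + 14 = 13

Answer: [16, 6, 4, 13, 7, 8, 1, 13]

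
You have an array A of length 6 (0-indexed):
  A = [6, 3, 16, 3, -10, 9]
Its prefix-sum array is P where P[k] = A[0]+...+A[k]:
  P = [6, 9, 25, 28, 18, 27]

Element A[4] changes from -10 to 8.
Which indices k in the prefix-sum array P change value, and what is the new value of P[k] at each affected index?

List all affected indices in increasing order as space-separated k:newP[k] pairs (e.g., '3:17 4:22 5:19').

Answer: 4:36 5:45

Derivation:
P[k] = A[0] + ... + A[k]
P[k] includes A[4] iff k >= 4
Affected indices: 4, 5, ..., 5; delta = 18
  P[4]: 18 + 18 = 36
  P[5]: 27 + 18 = 45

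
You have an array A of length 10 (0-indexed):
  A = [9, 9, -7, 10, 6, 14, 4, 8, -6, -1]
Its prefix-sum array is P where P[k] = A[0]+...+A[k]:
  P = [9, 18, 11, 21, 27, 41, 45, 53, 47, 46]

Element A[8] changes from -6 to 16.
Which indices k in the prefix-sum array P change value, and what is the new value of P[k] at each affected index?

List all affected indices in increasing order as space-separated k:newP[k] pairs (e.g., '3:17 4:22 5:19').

P[k] = A[0] + ... + A[k]
P[k] includes A[8] iff k >= 8
Affected indices: 8, 9, ..., 9; delta = 22
  P[8]: 47 + 22 = 69
  P[9]: 46 + 22 = 68

Answer: 8:69 9:68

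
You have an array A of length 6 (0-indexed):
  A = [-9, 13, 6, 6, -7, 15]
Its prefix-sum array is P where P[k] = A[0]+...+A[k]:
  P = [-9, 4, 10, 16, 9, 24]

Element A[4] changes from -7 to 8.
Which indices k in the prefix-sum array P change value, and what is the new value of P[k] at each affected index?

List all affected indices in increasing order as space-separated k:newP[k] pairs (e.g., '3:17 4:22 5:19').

P[k] = A[0] + ... + A[k]
P[k] includes A[4] iff k >= 4
Affected indices: 4, 5, ..., 5; delta = 15
  P[4]: 9 + 15 = 24
  P[5]: 24 + 15 = 39

Answer: 4:24 5:39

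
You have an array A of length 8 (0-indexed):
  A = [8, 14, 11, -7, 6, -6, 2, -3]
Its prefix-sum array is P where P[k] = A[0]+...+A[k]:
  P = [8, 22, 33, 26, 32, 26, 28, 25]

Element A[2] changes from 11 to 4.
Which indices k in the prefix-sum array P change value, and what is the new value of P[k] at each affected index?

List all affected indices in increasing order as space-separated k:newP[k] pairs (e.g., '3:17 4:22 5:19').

Answer: 2:26 3:19 4:25 5:19 6:21 7:18

Derivation:
P[k] = A[0] + ... + A[k]
P[k] includes A[2] iff k >= 2
Affected indices: 2, 3, ..., 7; delta = -7
  P[2]: 33 + -7 = 26
  P[3]: 26 + -7 = 19
  P[4]: 32 + -7 = 25
  P[5]: 26 + -7 = 19
  P[6]: 28 + -7 = 21
  P[7]: 25 + -7 = 18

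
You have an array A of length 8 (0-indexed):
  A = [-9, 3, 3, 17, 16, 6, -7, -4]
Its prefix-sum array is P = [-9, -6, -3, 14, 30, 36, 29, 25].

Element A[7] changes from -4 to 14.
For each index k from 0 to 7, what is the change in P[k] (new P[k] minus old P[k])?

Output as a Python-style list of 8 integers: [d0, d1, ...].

Answer: [0, 0, 0, 0, 0, 0, 0, 18]

Derivation:
Element change: A[7] -4 -> 14, delta = 18
For k < 7: P[k] unchanged, delta_P[k] = 0
For k >= 7: P[k] shifts by exactly 18
Delta array: [0, 0, 0, 0, 0, 0, 0, 18]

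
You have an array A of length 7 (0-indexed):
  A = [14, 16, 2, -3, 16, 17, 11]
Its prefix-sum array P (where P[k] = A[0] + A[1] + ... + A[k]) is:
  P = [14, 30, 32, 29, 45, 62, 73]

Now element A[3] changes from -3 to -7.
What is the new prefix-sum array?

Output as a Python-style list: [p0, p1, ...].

Answer: [14, 30, 32, 25, 41, 58, 69]

Derivation:
Change: A[3] -3 -> -7, delta = -4
P[k] for k < 3: unchanged (A[3] not included)
P[k] for k >= 3: shift by delta = -4
  P[0] = 14 + 0 = 14
  P[1] = 30 + 0 = 30
  P[2] = 32 + 0 = 32
  P[3] = 29 + -4 = 25
  P[4] = 45 + -4 = 41
  P[5] = 62 + -4 = 58
  P[6] = 73 + -4 = 69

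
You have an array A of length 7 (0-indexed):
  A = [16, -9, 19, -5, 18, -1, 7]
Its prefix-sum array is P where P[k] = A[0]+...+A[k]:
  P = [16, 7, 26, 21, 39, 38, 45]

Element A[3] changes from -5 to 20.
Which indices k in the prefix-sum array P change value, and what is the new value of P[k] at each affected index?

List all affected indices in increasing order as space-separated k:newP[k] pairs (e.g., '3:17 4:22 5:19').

Answer: 3:46 4:64 5:63 6:70

Derivation:
P[k] = A[0] + ... + A[k]
P[k] includes A[3] iff k >= 3
Affected indices: 3, 4, ..., 6; delta = 25
  P[3]: 21 + 25 = 46
  P[4]: 39 + 25 = 64
  P[5]: 38 + 25 = 63
  P[6]: 45 + 25 = 70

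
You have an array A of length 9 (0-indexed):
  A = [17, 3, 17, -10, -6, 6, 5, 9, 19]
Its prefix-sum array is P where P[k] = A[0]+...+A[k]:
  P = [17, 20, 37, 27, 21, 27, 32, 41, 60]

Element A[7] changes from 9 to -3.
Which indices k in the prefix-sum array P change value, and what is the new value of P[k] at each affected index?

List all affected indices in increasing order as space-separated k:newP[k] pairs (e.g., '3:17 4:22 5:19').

Answer: 7:29 8:48

Derivation:
P[k] = A[0] + ... + A[k]
P[k] includes A[7] iff k >= 7
Affected indices: 7, 8, ..., 8; delta = -12
  P[7]: 41 + -12 = 29
  P[8]: 60 + -12 = 48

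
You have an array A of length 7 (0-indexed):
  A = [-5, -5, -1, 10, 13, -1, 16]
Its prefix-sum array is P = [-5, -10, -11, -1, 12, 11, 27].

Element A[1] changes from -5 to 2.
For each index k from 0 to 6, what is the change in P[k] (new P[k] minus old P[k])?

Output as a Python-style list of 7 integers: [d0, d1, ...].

Answer: [0, 7, 7, 7, 7, 7, 7]

Derivation:
Element change: A[1] -5 -> 2, delta = 7
For k < 1: P[k] unchanged, delta_P[k] = 0
For k >= 1: P[k] shifts by exactly 7
Delta array: [0, 7, 7, 7, 7, 7, 7]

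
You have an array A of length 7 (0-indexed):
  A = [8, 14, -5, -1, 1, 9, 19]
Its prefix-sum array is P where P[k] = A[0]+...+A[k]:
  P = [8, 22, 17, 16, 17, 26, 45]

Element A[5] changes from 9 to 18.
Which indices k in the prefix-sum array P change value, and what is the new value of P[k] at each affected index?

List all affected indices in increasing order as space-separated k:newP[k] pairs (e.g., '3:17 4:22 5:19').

Answer: 5:35 6:54

Derivation:
P[k] = A[0] + ... + A[k]
P[k] includes A[5] iff k >= 5
Affected indices: 5, 6, ..., 6; delta = 9
  P[5]: 26 + 9 = 35
  P[6]: 45 + 9 = 54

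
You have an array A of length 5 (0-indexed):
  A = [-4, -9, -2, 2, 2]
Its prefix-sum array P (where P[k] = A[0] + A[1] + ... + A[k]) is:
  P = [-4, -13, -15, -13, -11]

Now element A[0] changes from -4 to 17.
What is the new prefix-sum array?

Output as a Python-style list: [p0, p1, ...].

Change: A[0] -4 -> 17, delta = 21
P[k] for k < 0: unchanged (A[0] not included)
P[k] for k >= 0: shift by delta = 21
  P[0] = -4 + 21 = 17
  P[1] = -13 + 21 = 8
  P[2] = -15 + 21 = 6
  P[3] = -13 + 21 = 8
  P[4] = -11 + 21 = 10

Answer: [17, 8, 6, 8, 10]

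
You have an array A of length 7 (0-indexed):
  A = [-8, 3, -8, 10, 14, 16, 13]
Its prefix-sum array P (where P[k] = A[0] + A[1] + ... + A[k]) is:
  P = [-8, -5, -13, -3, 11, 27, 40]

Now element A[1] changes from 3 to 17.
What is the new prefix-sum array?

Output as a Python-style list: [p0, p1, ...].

Answer: [-8, 9, 1, 11, 25, 41, 54]

Derivation:
Change: A[1] 3 -> 17, delta = 14
P[k] for k < 1: unchanged (A[1] not included)
P[k] for k >= 1: shift by delta = 14
  P[0] = -8 + 0 = -8
  P[1] = -5 + 14 = 9
  P[2] = -13 + 14 = 1
  P[3] = -3 + 14 = 11
  P[4] = 11 + 14 = 25
  P[5] = 27 + 14 = 41
  P[6] = 40 + 14 = 54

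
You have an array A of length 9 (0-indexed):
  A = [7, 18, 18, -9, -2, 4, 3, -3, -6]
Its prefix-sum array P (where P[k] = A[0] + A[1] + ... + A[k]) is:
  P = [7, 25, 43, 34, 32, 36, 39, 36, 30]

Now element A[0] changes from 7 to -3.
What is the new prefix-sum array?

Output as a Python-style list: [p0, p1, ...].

Change: A[0] 7 -> -3, delta = -10
P[k] for k < 0: unchanged (A[0] not included)
P[k] for k >= 0: shift by delta = -10
  P[0] = 7 + -10 = -3
  P[1] = 25 + -10 = 15
  P[2] = 43 + -10 = 33
  P[3] = 34 + -10 = 24
  P[4] = 32 + -10 = 22
  P[5] = 36 + -10 = 26
  P[6] = 39 + -10 = 29
  P[7] = 36 + -10 = 26
  P[8] = 30 + -10 = 20

Answer: [-3, 15, 33, 24, 22, 26, 29, 26, 20]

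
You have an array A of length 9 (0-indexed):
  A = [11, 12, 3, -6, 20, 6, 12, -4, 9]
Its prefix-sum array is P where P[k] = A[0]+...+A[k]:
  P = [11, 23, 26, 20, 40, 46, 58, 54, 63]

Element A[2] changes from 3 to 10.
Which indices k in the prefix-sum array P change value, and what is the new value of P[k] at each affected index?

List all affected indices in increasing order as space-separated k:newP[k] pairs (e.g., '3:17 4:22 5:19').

Answer: 2:33 3:27 4:47 5:53 6:65 7:61 8:70

Derivation:
P[k] = A[0] + ... + A[k]
P[k] includes A[2] iff k >= 2
Affected indices: 2, 3, ..., 8; delta = 7
  P[2]: 26 + 7 = 33
  P[3]: 20 + 7 = 27
  P[4]: 40 + 7 = 47
  P[5]: 46 + 7 = 53
  P[6]: 58 + 7 = 65
  P[7]: 54 + 7 = 61
  P[8]: 63 + 7 = 70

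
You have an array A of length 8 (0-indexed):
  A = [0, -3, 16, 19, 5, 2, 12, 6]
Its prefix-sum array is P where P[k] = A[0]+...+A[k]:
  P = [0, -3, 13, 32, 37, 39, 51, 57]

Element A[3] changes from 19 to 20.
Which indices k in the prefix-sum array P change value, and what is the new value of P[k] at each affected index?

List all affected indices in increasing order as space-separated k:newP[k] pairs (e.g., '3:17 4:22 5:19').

P[k] = A[0] + ... + A[k]
P[k] includes A[3] iff k >= 3
Affected indices: 3, 4, ..., 7; delta = 1
  P[3]: 32 + 1 = 33
  P[4]: 37 + 1 = 38
  P[5]: 39 + 1 = 40
  P[6]: 51 + 1 = 52
  P[7]: 57 + 1 = 58

Answer: 3:33 4:38 5:40 6:52 7:58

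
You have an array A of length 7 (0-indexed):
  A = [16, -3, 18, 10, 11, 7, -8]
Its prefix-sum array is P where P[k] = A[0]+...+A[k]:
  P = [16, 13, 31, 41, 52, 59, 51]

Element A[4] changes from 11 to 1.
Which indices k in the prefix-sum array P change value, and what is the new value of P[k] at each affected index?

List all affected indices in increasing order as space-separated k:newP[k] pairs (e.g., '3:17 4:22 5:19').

P[k] = A[0] + ... + A[k]
P[k] includes A[4] iff k >= 4
Affected indices: 4, 5, ..., 6; delta = -10
  P[4]: 52 + -10 = 42
  P[5]: 59 + -10 = 49
  P[6]: 51 + -10 = 41

Answer: 4:42 5:49 6:41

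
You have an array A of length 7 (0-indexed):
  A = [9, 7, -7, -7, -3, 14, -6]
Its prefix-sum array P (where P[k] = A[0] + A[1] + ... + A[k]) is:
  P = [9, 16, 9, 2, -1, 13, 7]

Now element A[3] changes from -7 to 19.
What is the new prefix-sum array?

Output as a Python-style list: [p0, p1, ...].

Change: A[3] -7 -> 19, delta = 26
P[k] for k < 3: unchanged (A[3] not included)
P[k] for k >= 3: shift by delta = 26
  P[0] = 9 + 0 = 9
  P[1] = 16 + 0 = 16
  P[2] = 9 + 0 = 9
  P[3] = 2 + 26 = 28
  P[4] = -1 + 26 = 25
  P[5] = 13 + 26 = 39
  P[6] = 7 + 26 = 33

Answer: [9, 16, 9, 28, 25, 39, 33]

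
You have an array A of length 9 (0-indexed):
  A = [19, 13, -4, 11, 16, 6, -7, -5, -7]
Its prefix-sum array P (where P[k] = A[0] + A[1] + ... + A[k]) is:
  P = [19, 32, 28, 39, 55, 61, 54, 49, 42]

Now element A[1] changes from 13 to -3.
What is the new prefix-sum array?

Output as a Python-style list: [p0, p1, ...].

Change: A[1] 13 -> -3, delta = -16
P[k] for k < 1: unchanged (A[1] not included)
P[k] for k >= 1: shift by delta = -16
  P[0] = 19 + 0 = 19
  P[1] = 32 + -16 = 16
  P[2] = 28 + -16 = 12
  P[3] = 39 + -16 = 23
  P[4] = 55 + -16 = 39
  P[5] = 61 + -16 = 45
  P[6] = 54 + -16 = 38
  P[7] = 49 + -16 = 33
  P[8] = 42 + -16 = 26

Answer: [19, 16, 12, 23, 39, 45, 38, 33, 26]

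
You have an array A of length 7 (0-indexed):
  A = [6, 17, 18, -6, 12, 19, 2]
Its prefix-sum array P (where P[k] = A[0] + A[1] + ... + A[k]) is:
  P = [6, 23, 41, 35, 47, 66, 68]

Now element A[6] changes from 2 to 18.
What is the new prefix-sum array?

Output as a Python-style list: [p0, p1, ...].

Change: A[6] 2 -> 18, delta = 16
P[k] for k < 6: unchanged (A[6] not included)
P[k] for k >= 6: shift by delta = 16
  P[0] = 6 + 0 = 6
  P[1] = 23 + 0 = 23
  P[2] = 41 + 0 = 41
  P[3] = 35 + 0 = 35
  P[4] = 47 + 0 = 47
  P[5] = 66 + 0 = 66
  P[6] = 68 + 16 = 84

Answer: [6, 23, 41, 35, 47, 66, 84]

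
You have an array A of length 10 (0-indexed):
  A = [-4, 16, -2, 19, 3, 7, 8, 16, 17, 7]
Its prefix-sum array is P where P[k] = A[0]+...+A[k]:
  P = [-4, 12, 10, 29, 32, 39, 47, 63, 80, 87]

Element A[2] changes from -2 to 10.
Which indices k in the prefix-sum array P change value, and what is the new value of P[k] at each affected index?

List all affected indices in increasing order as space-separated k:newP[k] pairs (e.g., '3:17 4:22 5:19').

Answer: 2:22 3:41 4:44 5:51 6:59 7:75 8:92 9:99

Derivation:
P[k] = A[0] + ... + A[k]
P[k] includes A[2] iff k >= 2
Affected indices: 2, 3, ..., 9; delta = 12
  P[2]: 10 + 12 = 22
  P[3]: 29 + 12 = 41
  P[4]: 32 + 12 = 44
  P[5]: 39 + 12 = 51
  P[6]: 47 + 12 = 59
  P[7]: 63 + 12 = 75
  P[8]: 80 + 12 = 92
  P[9]: 87 + 12 = 99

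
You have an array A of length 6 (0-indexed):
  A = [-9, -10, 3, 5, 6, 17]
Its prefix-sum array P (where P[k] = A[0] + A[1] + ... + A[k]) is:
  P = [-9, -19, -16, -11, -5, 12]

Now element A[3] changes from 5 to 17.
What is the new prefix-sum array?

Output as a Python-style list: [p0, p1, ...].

Change: A[3] 5 -> 17, delta = 12
P[k] for k < 3: unchanged (A[3] not included)
P[k] for k >= 3: shift by delta = 12
  P[0] = -9 + 0 = -9
  P[1] = -19 + 0 = -19
  P[2] = -16 + 0 = -16
  P[3] = -11 + 12 = 1
  P[4] = -5 + 12 = 7
  P[5] = 12 + 12 = 24

Answer: [-9, -19, -16, 1, 7, 24]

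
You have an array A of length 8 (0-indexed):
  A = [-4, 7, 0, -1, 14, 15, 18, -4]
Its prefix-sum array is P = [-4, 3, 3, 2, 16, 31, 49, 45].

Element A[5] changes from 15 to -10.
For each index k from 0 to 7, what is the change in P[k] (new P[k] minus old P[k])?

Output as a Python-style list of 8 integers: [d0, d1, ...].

Answer: [0, 0, 0, 0, 0, -25, -25, -25]

Derivation:
Element change: A[5] 15 -> -10, delta = -25
For k < 5: P[k] unchanged, delta_P[k] = 0
For k >= 5: P[k] shifts by exactly -25
Delta array: [0, 0, 0, 0, 0, -25, -25, -25]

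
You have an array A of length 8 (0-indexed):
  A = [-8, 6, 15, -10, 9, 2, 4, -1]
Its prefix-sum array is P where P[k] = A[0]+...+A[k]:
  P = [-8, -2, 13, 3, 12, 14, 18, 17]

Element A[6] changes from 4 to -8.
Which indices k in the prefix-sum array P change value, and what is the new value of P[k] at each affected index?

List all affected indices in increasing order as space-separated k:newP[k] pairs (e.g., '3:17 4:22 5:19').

Answer: 6:6 7:5

Derivation:
P[k] = A[0] + ... + A[k]
P[k] includes A[6] iff k >= 6
Affected indices: 6, 7, ..., 7; delta = -12
  P[6]: 18 + -12 = 6
  P[7]: 17 + -12 = 5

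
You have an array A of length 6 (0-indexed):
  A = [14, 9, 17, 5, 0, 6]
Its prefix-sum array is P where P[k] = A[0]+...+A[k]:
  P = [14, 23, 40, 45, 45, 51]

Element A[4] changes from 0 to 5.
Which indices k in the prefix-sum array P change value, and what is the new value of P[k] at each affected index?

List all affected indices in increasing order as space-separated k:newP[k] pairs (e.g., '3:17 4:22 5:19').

Answer: 4:50 5:56

Derivation:
P[k] = A[0] + ... + A[k]
P[k] includes A[4] iff k >= 4
Affected indices: 4, 5, ..., 5; delta = 5
  P[4]: 45 + 5 = 50
  P[5]: 51 + 5 = 56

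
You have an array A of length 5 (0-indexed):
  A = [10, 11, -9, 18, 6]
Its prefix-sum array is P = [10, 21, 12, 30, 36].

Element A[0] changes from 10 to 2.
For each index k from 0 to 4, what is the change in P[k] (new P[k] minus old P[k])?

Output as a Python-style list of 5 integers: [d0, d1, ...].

Answer: [-8, -8, -8, -8, -8]

Derivation:
Element change: A[0] 10 -> 2, delta = -8
For k < 0: P[k] unchanged, delta_P[k] = 0
For k >= 0: P[k] shifts by exactly -8
Delta array: [-8, -8, -8, -8, -8]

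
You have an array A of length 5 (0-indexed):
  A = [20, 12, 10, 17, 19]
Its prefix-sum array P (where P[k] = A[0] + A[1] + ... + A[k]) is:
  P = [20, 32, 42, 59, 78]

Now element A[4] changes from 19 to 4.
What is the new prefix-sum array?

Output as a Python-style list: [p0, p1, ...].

Change: A[4] 19 -> 4, delta = -15
P[k] for k < 4: unchanged (A[4] not included)
P[k] for k >= 4: shift by delta = -15
  P[0] = 20 + 0 = 20
  P[1] = 32 + 0 = 32
  P[2] = 42 + 0 = 42
  P[3] = 59 + 0 = 59
  P[4] = 78 + -15 = 63

Answer: [20, 32, 42, 59, 63]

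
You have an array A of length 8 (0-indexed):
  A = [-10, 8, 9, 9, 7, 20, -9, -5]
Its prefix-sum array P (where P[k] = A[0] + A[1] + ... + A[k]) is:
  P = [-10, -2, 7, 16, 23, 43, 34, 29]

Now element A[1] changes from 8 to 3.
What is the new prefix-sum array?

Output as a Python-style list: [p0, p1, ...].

Change: A[1] 8 -> 3, delta = -5
P[k] for k < 1: unchanged (A[1] not included)
P[k] for k >= 1: shift by delta = -5
  P[0] = -10 + 0 = -10
  P[1] = -2 + -5 = -7
  P[2] = 7 + -5 = 2
  P[3] = 16 + -5 = 11
  P[4] = 23 + -5 = 18
  P[5] = 43 + -5 = 38
  P[6] = 34 + -5 = 29
  P[7] = 29 + -5 = 24

Answer: [-10, -7, 2, 11, 18, 38, 29, 24]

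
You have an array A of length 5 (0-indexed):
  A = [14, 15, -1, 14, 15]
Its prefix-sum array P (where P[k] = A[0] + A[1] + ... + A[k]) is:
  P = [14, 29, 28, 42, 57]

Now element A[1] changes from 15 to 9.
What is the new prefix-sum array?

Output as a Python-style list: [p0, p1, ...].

Answer: [14, 23, 22, 36, 51]

Derivation:
Change: A[1] 15 -> 9, delta = -6
P[k] for k < 1: unchanged (A[1] not included)
P[k] for k >= 1: shift by delta = -6
  P[0] = 14 + 0 = 14
  P[1] = 29 + -6 = 23
  P[2] = 28 + -6 = 22
  P[3] = 42 + -6 = 36
  P[4] = 57 + -6 = 51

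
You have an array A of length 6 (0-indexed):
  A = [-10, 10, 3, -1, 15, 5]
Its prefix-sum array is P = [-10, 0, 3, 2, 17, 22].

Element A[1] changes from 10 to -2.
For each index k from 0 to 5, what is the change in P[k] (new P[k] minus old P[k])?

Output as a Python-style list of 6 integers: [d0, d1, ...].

Answer: [0, -12, -12, -12, -12, -12]

Derivation:
Element change: A[1] 10 -> -2, delta = -12
For k < 1: P[k] unchanged, delta_P[k] = 0
For k >= 1: P[k] shifts by exactly -12
Delta array: [0, -12, -12, -12, -12, -12]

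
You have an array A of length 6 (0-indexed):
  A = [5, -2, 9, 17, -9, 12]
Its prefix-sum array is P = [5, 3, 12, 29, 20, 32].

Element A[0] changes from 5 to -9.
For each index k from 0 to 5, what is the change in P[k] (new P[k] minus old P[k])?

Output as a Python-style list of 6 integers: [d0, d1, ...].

Answer: [-14, -14, -14, -14, -14, -14]

Derivation:
Element change: A[0] 5 -> -9, delta = -14
For k < 0: P[k] unchanged, delta_P[k] = 0
For k >= 0: P[k] shifts by exactly -14
Delta array: [-14, -14, -14, -14, -14, -14]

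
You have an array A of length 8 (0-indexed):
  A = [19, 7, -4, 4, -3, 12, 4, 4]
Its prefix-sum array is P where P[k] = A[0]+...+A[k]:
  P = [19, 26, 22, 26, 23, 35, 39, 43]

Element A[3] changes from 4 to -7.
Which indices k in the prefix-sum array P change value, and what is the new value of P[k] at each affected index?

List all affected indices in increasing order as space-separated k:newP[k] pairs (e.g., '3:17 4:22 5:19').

Answer: 3:15 4:12 5:24 6:28 7:32

Derivation:
P[k] = A[0] + ... + A[k]
P[k] includes A[3] iff k >= 3
Affected indices: 3, 4, ..., 7; delta = -11
  P[3]: 26 + -11 = 15
  P[4]: 23 + -11 = 12
  P[5]: 35 + -11 = 24
  P[6]: 39 + -11 = 28
  P[7]: 43 + -11 = 32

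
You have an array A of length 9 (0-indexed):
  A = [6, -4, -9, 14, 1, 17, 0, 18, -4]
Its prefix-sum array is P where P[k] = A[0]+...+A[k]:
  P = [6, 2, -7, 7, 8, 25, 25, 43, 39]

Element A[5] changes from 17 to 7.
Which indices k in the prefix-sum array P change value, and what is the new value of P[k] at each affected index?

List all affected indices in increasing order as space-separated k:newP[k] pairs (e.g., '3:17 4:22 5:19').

P[k] = A[0] + ... + A[k]
P[k] includes A[5] iff k >= 5
Affected indices: 5, 6, ..., 8; delta = -10
  P[5]: 25 + -10 = 15
  P[6]: 25 + -10 = 15
  P[7]: 43 + -10 = 33
  P[8]: 39 + -10 = 29

Answer: 5:15 6:15 7:33 8:29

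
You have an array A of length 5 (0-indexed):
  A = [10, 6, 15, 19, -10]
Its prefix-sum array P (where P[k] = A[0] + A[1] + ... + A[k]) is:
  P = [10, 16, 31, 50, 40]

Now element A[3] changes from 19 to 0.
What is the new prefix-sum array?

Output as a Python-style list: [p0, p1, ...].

Answer: [10, 16, 31, 31, 21]

Derivation:
Change: A[3] 19 -> 0, delta = -19
P[k] for k < 3: unchanged (A[3] not included)
P[k] for k >= 3: shift by delta = -19
  P[0] = 10 + 0 = 10
  P[1] = 16 + 0 = 16
  P[2] = 31 + 0 = 31
  P[3] = 50 + -19 = 31
  P[4] = 40 + -19 = 21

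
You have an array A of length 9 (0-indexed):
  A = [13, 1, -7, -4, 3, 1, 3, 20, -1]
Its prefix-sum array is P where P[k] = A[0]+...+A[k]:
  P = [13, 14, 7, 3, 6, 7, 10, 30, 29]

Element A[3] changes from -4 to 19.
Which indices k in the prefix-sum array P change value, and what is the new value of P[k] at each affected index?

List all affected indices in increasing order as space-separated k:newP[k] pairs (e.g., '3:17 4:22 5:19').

P[k] = A[0] + ... + A[k]
P[k] includes A[3] iff k >= 3
Affected indices: 3, 4, ..., 8; delta = 23
  P[3]: 3 + 23 = 26
  P[4]: 6 + 23 = 29
  P[5]: 7 + 23 = 30
  P[6]: 10 + 23 = 33
  P[7]: 30 + 23 = 53
  P[8]: 29 + 23 = 52

Answer: 3:26 4:29 5:30 6:33 7:53 8:52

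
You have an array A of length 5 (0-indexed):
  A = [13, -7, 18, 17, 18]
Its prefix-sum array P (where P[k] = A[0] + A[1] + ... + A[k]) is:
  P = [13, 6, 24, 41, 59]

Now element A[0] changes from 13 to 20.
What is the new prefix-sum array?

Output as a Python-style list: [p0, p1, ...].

Answer: [20, 13, 31, 48, 66]

Derivation:
Change: A[0] 13 -> 20, delta = 7
P[k] for k < 0: unchanged (A[0] not included)
P[k] for k >= 0: shift by delta = 7
  P[0] = 13 + 7 = 20
  P[1] = 6 + 7 = 13
  P[2] = 24 + 7 = 31
  P[3] = 41 + 7 = 48
  P[4] = 59 + 7 = 66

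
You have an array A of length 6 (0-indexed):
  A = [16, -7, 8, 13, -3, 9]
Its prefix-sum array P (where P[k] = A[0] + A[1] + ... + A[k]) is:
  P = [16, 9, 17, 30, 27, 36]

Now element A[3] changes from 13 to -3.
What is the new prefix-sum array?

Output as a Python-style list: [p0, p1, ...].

Change: A[3] 13 -> -3, delta = -16
P[k] for k < 3: unchanged (A[3] not included)
P[k] for k >= 3: shift by delta = -16
  P[0] = 16 + 0 = 16
  P[1] = 9 + 0 = 9
  P[2] = 17 + 0 = 17
  P[3] = 30 + -16 = 14
  P[4] = 27 + -16 = 11
  P[5] = 36 + -16 = 20

Answer: [16, 9, 17, 14, 11, 20]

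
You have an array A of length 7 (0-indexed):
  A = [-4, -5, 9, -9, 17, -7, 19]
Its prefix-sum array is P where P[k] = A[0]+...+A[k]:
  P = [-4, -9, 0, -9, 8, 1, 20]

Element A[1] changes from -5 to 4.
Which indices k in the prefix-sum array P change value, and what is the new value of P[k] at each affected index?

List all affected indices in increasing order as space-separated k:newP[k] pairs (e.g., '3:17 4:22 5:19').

Answer: 1:0 2:9 3:0 4:17 5:10 6:29

Derivation:
P[k] = A[0] + ... + A[k]
P[k] includes A[1] iff k >= 1
Affected indices: 1, 2, ..., 6; delta = 9
  P[1]: -9 + 9 = 0
  P[2]: 0 + 9 = 9
  P[3]: -9 + 9 = 0
  P[4]: 8 + 9 = 17
  P[5]: 1 + 9 = 10
  P[6]: 20 + 9 = 29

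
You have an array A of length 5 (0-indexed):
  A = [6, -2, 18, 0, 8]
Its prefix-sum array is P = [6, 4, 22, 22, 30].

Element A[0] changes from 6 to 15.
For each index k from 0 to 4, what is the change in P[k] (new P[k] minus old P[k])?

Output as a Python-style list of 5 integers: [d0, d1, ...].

Element change: A[0] 6 -> 15, delta = 9
For k < 0: P[k] unchanged, delta_P[k] = 0
For k >= 0: P[k] shifts by exactly 9
Delta array: [9, 9, 9, 9, 9]

Answer: [9, 9, 9, 9, 9]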